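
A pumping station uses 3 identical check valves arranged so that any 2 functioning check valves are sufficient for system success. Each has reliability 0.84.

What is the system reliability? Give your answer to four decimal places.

R = Σ_{i=2}^{3} C(3,i) p^i (1−p)^{3−i} with p = 0.84
C(3,2)·0.84^2·0.16^1 = 0.338688
C(3,3)·0.84^3·0.16^0 = 0.592704
Sum = 0.9314

0.9314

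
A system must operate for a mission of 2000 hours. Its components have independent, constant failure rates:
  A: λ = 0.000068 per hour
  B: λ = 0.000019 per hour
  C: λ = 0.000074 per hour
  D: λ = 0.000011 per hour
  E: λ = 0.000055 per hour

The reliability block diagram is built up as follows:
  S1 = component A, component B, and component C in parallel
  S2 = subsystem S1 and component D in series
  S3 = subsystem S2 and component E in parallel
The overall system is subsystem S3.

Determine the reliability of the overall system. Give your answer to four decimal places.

R(A) = exp(−0.000068 × 2000) = 0.872843
R(B) = exp(−0.000019 × 2000) = 0.962713
R(C) = exp(−0.000074 × 2000) = 0.862431
R(D) = exp(−0.000011 × 2000) = 0.978240
R(E) = exp(−0.000055 × 2000) = 0.895834
Parallel (A, B, and C): 1 − (1 − 0.872843)(1 − 0.962713)(1 − 0.862431) = 0.999348
Series ([0.999348] and D): 0.999348 × 0.978240 = 0.977602
Parallel ([0.977602] and E): 1 − (1 − 0.977602)(1 − 0.895834) = 0.9977

0.9977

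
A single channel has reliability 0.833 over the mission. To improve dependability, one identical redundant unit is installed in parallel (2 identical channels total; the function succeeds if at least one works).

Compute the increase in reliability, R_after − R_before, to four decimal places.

R_before = 0.833
R_after = 1 − (1 − 0.833)^2 = 0.9721
ΔR = 0.9721 − 0.833 = 0.1391

0.1391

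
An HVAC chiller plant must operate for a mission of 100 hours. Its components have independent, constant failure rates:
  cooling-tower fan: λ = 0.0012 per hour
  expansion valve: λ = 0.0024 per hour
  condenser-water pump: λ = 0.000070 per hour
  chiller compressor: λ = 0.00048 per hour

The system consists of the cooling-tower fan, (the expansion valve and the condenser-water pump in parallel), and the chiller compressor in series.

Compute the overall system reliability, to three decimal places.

0.844

R(cooling-tower fan) = exp(−0.0012 × 100) = 0.88692
R(expansion valve) = exp(−0.0024 × 100) = 0.78663
R(condenser-water pump) = exp(−0.000070 × 100) = 0.99302
R(chiller compressor) = exp(−0.00048 × 100) = 0.95313
Parallel (expansion valve and condenser-water pump): 1 − (1 − 0.78663)(1 − 0.99302) = 0.99851
Series (cooling-tower fan, [0.99851], and chiller compressor): 0.88692 × 0.99851 × 0.95313 = 0.844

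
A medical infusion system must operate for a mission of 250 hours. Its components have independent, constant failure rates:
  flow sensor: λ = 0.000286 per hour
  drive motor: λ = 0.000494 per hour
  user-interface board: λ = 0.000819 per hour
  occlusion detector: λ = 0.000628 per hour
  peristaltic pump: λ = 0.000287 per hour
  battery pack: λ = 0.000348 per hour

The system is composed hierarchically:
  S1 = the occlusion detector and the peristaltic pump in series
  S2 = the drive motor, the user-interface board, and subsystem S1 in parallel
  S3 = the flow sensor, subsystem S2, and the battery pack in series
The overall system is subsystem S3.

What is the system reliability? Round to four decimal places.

R(flow sensor) = exp(−0.000286 × 250) = 0.930996
R(drive motor) = exp(−0.000494 × 250) = 0.883822
R(user-interface board) = exp(−0.000819 × 250) = 0.814851
R(occlusion detector) = exp(−0.000628 × 250) = 0.854704
R(peristaltic pump) = exp(−0.000287 × 250) = 0.930764
R(battery pack) = exp(−0.000348 × 250) = 0.916677
Series (occlusion detector and peristaltic pump): 0.854704 × 0.930764 = 0.795528
Parallel (drive motor, user-interface board, and [0.795528]): 1 − (1 − 0.883822)(1 − 0.814851)(1 − 0.795528) = 0.995602
Series (flow sensor, [0.995602], and battery pack): 0.930996 × 0.995602 × 0.916677 = 0.8497

0.8497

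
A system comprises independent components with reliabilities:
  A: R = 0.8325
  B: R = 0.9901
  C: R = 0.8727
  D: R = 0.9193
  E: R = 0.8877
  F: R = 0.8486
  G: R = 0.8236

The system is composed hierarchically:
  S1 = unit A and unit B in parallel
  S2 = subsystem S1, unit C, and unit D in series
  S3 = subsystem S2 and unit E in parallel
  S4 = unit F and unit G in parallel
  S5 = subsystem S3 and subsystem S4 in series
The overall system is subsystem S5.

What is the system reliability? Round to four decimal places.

0.9515

Parallel (A and B): 1 − (1 − 0.832500)(1 − 0.990100) = 0.998342
Series ([0.998342], C, and D): 0.998342 × 0.872700 × 0.919300 = 0.800943
Parallel ([0.800943] and E): 1 − (1 − 0.800943)(1 − 0.887700) = 0.977646
Parallel (F and G): 1 − (1 − 0.848600)(1 − 0.823600) = 0.973293
Series ([0.977646] and [0.973293]): 0.977646 × 0.973293 = 0.9515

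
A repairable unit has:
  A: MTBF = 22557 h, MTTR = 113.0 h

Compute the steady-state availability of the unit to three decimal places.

0.995

A(A) = MTBF/(MTBF+MTTR) = 22557/(22557+113.0) = 0.995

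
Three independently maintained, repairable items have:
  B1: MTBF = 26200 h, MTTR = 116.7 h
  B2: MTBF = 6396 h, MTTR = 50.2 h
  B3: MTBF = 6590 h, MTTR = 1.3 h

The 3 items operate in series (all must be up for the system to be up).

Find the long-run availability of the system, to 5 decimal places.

0.98762

A(B1) = MTBF/(MTBF+MTTR) = 26200/(26200+116.7) = 0.995566
A(B2) = MTBF/(MTBF+MTTR) = 6396/(6396+50.2) = 0.992212
A(B3) = MTBF/(MTBF+MTTR) = 6590/(6590+1.3) = 0.999803
Series availability: 0.995566 × 0.992212 × 0.999803 = 0.98762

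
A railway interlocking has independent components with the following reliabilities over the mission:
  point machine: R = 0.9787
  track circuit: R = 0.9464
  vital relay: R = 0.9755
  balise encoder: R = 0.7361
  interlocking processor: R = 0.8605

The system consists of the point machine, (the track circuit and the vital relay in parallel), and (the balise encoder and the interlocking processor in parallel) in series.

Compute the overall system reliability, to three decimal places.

0.941

Parallel (track circuit and vital relay): 1 − (1 − 0.94640)(1 − 0.97550) = 0.99869
Parallel (balise encoder and interlocking processor): 1 − (1 − 0.73610)(1 − 0.86050) = 0.96319
Series (point machine, [0.99869], and [0.96319]): 0.97870 × 0.99869 × 0.96319 = 0.941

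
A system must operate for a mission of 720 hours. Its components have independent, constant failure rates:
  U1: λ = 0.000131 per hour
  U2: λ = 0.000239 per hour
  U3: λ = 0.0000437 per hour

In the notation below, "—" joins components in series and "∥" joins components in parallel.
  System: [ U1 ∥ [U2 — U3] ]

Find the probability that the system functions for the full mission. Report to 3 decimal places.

0.983

R(U1) = exp(−0.000131 × 720) = 0.90999
R(U2) = exp(−0.000239 × 720) = 0.84191
R(U3) = exp(−0.0000437 × 720) = 0.96903
Series (U2 and U3): 0.84191 × 0.96903 = 0.81584
Parallel (U1 and [0.81584]): 1 − (1 − 0.90999)(1 − 0.81584) = 0.983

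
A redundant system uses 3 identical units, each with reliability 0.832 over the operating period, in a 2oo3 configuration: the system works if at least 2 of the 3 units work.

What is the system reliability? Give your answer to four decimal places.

R = Σ_{i=2}^{3} C(3,i) p^i (1−p)^{3−i} with p = 0.832
C(3,2)·0.832^2·0.168^1 = 0.348881
C(3,3)·0.832^3·0.168^0 = 0.575930
Sum = 0.9248

0.9248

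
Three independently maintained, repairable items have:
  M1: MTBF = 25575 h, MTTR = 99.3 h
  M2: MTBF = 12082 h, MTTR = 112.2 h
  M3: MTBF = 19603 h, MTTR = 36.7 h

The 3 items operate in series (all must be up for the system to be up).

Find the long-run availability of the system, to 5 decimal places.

A(M1) = MTBF/(MTBF+MTTR) = 25575/(25575+99.3) = 0.996132
A(M2) = MTBF/(MTBF+MTTR) = 12082/(12082+112.2) = 0.990799
A(M3) = MTBF/(MTBF+MTTR) = 19603/(19603+36.7) = 0.998131
Series availability: 0.996132 × 0.990799 × 0.998131 = 0.98512

0.98512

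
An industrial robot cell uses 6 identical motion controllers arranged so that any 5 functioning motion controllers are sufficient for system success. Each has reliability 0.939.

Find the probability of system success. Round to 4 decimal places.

R = Σ_{i=5}^{6} C(6,i) p^i (1−p)^{6−i} with p = 0.939
C(6,5)·0.939^5·0.061^1 = 0.267183
C(6,6)·0.939^6·0.061^0 = 0.685478
Sum = 0.9527

0.9527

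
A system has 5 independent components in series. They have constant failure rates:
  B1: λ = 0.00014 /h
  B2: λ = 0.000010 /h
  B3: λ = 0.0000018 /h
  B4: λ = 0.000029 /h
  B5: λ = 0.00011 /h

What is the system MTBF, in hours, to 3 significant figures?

3440

Series of exponential components: λ_sys = Σ λ_i
λ_sys = 0.00014 + 0.000010 + 0.0000018 + 0.000029 + 0.00011 = 2.9080e-04 /h
MTBF = 1 / λ_sys = 3440 h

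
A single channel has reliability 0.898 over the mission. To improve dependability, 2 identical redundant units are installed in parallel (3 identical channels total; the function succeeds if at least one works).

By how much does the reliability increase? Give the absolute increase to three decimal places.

R_before = 0.898
R_after = 1 − (1 − 0.898)^3 = 0.999
ΔR = 0.999 − 0.898 = 0.101

0.101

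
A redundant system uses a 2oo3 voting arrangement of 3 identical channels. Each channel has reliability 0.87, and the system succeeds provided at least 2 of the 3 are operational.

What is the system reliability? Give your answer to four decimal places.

R = Σ_{i=2}^{3} C(3,i) p^i (1−p)^{3−i} with p = 0.87
C(3,2)·0.87^2·0.13^1 = 0.295191
C(3,3)·0.87^3·0.13^0 = 0.658503
Sum = 0.9537

0.9537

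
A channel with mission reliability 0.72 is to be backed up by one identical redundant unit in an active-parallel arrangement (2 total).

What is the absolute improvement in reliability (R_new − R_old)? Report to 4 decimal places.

R_before = 0.72
R_after = 1 − (1 − 0.72)^2 = 0.9216
ΔR = 0.9216 − 0.72 = 0.2016

0.2016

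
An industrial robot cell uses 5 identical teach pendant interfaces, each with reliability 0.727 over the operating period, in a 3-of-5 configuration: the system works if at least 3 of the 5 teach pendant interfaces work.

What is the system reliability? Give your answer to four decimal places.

0.8708

R = Σ_{i=3}^{5} C(5,i) p^i (1−p)^{5−i} with p = 0.727
C(5,3)·0.727^3·0.273^2 = 0.286371
C(5,4)·0.727^4·0.273^1 = 0.381303
C(5,5)·0.727^5·0.273^0 = 0.203082
Sum = 0.8708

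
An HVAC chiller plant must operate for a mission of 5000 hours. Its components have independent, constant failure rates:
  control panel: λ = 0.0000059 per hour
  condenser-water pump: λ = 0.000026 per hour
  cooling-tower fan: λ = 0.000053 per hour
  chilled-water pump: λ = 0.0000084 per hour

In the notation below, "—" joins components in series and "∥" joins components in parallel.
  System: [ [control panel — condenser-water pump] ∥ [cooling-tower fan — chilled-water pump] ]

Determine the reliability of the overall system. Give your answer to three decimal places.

R(control panel) = exp(−0.0000059 × 5000) = 0.97093
R(condenser-water pump) = exp(−0.000026 × 5000) = 0.87810
R(cooling-tower fan) = exp(−0.000053 × 5000) = 0.76721
R(chilled-water pump) = exp(−0.0000084 × 5000) = 0.95887
Series (control panel and condenser-water pump): 0.97093 × 0.87810 = 0.85257
Series (cooling-tower fan and chilled-water pump): 0.76721 × 0.95887 = 0.73565
Parallel ([0.85257] and [0.73565]): 1 − (1 − 0.85257)(1 − 0.73565) = 0.961

0.961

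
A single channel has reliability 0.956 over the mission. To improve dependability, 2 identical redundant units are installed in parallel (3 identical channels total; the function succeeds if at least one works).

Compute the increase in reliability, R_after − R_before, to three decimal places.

R_before = 0.956
R_after = 1 − (1 − 0.956)^3 = 1.000
ΔR = 1.000 − 0.956 = 0.044

0.044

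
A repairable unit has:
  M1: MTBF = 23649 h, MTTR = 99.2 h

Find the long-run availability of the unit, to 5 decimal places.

A(M1) = MTBF/(MTBF+MTTR) = 23649/(23649+99.2) = 0.99582

0.99582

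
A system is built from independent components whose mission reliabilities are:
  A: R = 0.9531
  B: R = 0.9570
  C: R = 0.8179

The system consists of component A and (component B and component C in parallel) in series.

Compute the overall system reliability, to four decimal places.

Parallel (B and C): 1 − (1 − 0.957000)(1 − 0.817900) = 0.992170
Series (A and [0.992170]): 0.953100 × 0.992170 = 0.9456

0.9456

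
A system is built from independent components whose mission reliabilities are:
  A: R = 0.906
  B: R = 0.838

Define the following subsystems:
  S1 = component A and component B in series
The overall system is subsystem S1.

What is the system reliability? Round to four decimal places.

Series (A and B): 0.906000 × 0.838000 = 0.7592

0.7592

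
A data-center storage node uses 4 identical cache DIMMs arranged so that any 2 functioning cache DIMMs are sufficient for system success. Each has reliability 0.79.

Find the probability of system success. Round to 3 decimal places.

R = Σ_{i=2}^{4} C(4,i) p^i (1−p)^{4−i} with p = 0.79
C(4,2)·0.79^2·0.21^2 = 0.16514
C(4,3)·0.79^3·0.21^1 = 0.41415
C(4,4)·0.79^4·0.21^0 = 0.38950
Sum = 0.969

0.969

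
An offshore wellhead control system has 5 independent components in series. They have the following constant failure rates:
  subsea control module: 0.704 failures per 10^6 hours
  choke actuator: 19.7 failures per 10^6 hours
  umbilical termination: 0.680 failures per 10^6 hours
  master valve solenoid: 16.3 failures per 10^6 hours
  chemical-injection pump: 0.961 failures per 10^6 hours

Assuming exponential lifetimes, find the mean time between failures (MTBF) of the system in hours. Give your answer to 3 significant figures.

26100

Series of exponential components: λ_sys = Σ λ_i
λ_sys = 0.000000704 + 0.0000197 + 0.000000680 + 0.0000163 + 0.000000961 = 3.8345e-05 /h
MTBF = 1 / λ_sys = 26100 h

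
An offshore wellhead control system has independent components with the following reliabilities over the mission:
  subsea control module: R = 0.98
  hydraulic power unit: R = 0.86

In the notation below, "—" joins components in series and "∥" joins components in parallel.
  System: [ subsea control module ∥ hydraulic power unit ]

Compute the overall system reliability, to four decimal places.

0.9972

Parallel (subsea control module and hydraulic power unit): 1 − (1 − 0.980000)(1 − 0.860000) = 0.9972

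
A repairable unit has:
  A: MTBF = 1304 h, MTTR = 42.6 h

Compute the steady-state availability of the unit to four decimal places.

0.9684

A(A) = MTBF/(MTBF+MTTR) = 1304/(1304+42.6) = 0.9684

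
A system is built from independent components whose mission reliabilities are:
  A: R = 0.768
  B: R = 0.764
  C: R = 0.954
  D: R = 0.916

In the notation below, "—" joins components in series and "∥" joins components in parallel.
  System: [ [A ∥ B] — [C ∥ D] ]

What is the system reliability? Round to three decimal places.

Parallel (A and B): 1 − (1 − 0.76800)(1 − 0.76400) = 0.94525
Parallel (C and D): 1 − (1 − 0.95400)(1 − 0.91600) = 0.99614
Series ([0.94525] and [0.99614]): 0.94525 × 0.99614 = 0.942

0.942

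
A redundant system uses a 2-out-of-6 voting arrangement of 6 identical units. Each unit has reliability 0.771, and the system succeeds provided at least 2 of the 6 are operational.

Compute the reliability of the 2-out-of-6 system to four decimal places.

0.9969

R = Σ_{i=2}^{6} C(6,i) p^i (1−p)^{6−i} with p = 0.771
C(6,2)·0.771^2·0.229^4 = 0.024521
C(6,3)·0.771^3·0.229^3 = 0.110078
C(6,4)·0.771^4·0.229^2 = 0.277958
C(6,5)·0.771^5·0.229^1 = 0.374333
C(6,6)·0.771^6·0.229^0 = 0.210052
Sum = 0.9969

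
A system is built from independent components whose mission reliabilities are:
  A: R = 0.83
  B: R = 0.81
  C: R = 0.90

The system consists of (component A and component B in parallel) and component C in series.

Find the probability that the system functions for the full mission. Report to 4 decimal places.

Parallel (A and B): 1 − (1 − 0.830000)(1 − 0.810000) = 0.967700
Series ([0.967700] and C): 0.967700 × 0.900000 = 0.8709

0.8709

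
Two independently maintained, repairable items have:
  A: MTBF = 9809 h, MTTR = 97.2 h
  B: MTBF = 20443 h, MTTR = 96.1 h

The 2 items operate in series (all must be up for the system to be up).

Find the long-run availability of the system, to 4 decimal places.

0.9856

A(A) = MTBF/(MTBF+MTTR) = 9809/(9809+97.2) = 0.990188
A(B) = MTBF/(MTBF+MTTR) = 20443/(20443+96.1) = 0.995321
Series availability: 0.990188 × 0.995321 = 0.9856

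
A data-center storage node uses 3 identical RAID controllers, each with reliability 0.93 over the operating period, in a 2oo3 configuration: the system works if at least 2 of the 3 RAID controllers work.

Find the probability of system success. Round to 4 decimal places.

R = Σ_{i=2}^{3} C(3,i) p^i (1−p)^{3−i} with p = 0.93
C(3,2)·0.93^2·0.07^1 = 0.181629
C(3,3)·0.93^3·0.07^0 = 0.804357
Sum = 0.9860

0.9860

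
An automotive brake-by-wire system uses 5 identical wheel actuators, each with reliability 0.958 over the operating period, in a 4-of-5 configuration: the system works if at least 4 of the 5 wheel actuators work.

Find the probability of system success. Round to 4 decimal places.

R = Σ_{i=4}^{5} C(5,i) p^i (1−p)^{5−i} with p = 0.958
C(5,4)·0.958^4·0.042^1 = 0.176881
C(5,5)·0.958^5·0.042^0 = 0.806915
Sum = 0.9838

0.9838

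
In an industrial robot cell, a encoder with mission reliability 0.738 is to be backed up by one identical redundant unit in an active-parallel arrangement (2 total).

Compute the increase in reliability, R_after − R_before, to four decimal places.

R_before = 0.738
R_after = 1 − (1 − 0.738)^2 = 0.9314
ΔR = 0.9314 − 0.738 = 0.1934

0.1934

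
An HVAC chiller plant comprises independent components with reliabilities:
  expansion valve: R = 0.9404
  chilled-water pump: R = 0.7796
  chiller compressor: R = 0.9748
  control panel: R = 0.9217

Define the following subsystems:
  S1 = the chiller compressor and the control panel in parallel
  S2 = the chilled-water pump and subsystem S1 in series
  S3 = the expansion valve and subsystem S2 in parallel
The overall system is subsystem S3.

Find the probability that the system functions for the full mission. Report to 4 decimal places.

0.9868

Parallel (chiller compressor and control panel): 1 − (1 − 0.974800)(1 − 0.921700) = 0.998027
Series (chilled-water pump and [0.998027]): 0.779600 × 0.998027 = 0.778062
Parallel (expansion valve and [0.778062]): 1 − (1 − 0.940400)(1 − 0.778062) = 0.9868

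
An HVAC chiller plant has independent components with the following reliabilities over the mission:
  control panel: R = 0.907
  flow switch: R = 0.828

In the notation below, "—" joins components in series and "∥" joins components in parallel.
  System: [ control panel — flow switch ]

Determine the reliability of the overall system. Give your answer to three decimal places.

0.751

Series (control panel and flow switch): 0.90700 × 0.82800 = 0.751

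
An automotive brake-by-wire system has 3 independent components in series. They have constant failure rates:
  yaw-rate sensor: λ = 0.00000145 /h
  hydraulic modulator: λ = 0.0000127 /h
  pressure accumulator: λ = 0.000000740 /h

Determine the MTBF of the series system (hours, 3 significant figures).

Series of exponential components: λ_sys = Σ λ_i
λ_sys = 0.00000145 + 0.0000127 + 0.000000740 = 1.4890e-05 /h
MTBF = 1 / λ_sys = 67200 h

67200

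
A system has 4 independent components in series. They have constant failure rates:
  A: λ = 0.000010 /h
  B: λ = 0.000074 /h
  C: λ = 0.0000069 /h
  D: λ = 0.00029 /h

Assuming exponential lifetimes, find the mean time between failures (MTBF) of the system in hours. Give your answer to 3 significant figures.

2630

Series of exponential components: λ_sys = Σ λ_i
λ_sys = 0.000010 + 0.000074 + 0.0000069 + 0.00029 = 3.8090e-04 /h
MTBF = 1 / λ_sys = 2630 h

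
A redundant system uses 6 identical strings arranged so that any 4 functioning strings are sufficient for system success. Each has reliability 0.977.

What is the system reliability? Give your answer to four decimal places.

R = Σ_{i=4}^{6} C(6,i) p^i (1−p)^{6−i} with p = 0.977
C(6,4)·0.977^4·0.023^2 = 0.007230
C(6,5)·0.977^5·0.023^1 = 0.122843
C(6,6)·0.977^6·0.023^0 = 0.869696
Sum = 0.9998

0.9998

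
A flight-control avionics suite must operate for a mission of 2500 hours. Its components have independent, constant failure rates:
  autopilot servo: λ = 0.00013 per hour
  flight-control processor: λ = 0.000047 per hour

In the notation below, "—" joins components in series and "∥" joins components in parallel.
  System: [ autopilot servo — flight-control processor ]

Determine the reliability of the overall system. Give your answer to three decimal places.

0.642

R(autopilot servo) = exp(−0.00013 × 2500) = 0.72253
R(flight-control processor) = exp(−0.000047 × 2500) = 0.88914
Series (autopilot servo and flight-control processor): 0.72253 × 0.88914 = 0.642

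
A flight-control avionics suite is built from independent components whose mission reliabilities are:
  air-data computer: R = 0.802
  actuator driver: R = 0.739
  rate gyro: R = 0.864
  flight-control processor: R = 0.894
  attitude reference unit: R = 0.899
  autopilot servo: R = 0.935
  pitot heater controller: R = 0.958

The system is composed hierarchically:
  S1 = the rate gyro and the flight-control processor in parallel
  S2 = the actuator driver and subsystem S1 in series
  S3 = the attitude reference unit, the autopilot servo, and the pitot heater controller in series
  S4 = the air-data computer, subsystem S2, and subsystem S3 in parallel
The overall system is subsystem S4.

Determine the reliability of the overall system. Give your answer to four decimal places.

Parallel (rate gyro and flight-control processor): 1 − (1 − 0.864000)(1 − 0.894000) = 0.985584
Series (actuator driver and [0.985584]): 0.739000 × 0.985584 = 0.728347
Series (attitude reference unit, autopilot servo, and pitot heater controller): 0.899000 × 0.935000 × 0.958000 = 0.805261
Parallel (air-data computer, [0.728347], and [0.805261]): 1 − (1 − 0.802000)(1 − 0.728347)(1 − 0.805261) = 0.9895

0.9895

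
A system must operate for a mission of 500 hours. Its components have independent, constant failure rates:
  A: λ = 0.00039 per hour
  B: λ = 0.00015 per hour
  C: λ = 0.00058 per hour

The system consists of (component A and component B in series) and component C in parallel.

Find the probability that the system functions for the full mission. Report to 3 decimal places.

0.940

R(A) = exp(−0.00039 × 500) = 0.82283
R(B) = exp(−0.00015 × 500) = 0.92774
R(C) = exp(−0.00058 × 500) = 0.74826
Series (A and B): 0.82283 × 0.92774 = 0.76337
Parallel ([0.76337] and C): 1 − (1 − 0.76337)(1 − 0.74826) = 0.940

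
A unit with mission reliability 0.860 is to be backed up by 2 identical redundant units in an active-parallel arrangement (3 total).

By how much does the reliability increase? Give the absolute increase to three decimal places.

R_before = 0.860
R_after = 1 − (1 − 0.860)^3 = 0.997
ΔR = 0.997 − 0.860 = 0.137

0.137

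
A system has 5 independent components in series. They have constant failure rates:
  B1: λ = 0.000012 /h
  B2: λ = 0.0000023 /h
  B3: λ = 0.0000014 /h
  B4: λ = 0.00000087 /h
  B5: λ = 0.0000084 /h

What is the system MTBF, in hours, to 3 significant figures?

Series of exponential components: λ_sys = Σ λ_i
λ_sys = 0.000012 + 0.0000023 + 0.0000014 + 0.00000087 + 0.0000084 = 2.4970e-05 /h
MTBF = 1 / λ_sys = 40000 h

40000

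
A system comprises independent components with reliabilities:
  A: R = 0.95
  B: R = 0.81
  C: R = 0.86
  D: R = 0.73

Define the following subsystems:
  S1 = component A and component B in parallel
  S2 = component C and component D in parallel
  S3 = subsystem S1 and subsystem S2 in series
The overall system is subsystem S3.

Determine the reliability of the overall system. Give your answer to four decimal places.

Parallel (A and B): 1 − (1 − 0.950000)(1 − 0.810000) = 0.990500
Parallel (C and D): 1 − (1 − 0.860000)(1 − 0.730000) = 0.962200
Series ([0.990500] and [0.962200]): 0.990500 × 0.962200 = 0.9531

0.9531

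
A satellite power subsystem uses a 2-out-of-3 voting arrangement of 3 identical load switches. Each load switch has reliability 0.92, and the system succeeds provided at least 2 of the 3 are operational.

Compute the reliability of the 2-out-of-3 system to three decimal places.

R = Σ_{i=2}^{3} C(3,i) p^i (1−p)^{3−i} with p = 0.92
C(3,2)·0.92^2·0.08^1 = 0.20314
C(3,3)·0.92^3·0.08^0 = 0.77869
Sum = 0.982

0.982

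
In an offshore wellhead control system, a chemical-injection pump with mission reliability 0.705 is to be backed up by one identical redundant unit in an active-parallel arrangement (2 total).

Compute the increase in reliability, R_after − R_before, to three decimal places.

0.208

R_before = 0.705
R_after = 1 − (1 − 0.705)^2 = 0.913
ΔR = 0.913 − 0.705 = 0.208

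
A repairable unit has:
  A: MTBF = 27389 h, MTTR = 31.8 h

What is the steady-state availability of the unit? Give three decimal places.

A(A) = MTBF/(MTBF+MTTR) = 27389/(27389+31.8) = 0.999

0.999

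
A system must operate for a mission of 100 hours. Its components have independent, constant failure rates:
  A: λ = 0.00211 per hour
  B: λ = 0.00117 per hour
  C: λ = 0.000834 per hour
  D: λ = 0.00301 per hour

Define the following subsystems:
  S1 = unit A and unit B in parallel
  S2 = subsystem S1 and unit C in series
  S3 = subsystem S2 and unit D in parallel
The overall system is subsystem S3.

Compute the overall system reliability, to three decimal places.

R(A) = exp(−0.00211 × 100) = 0.80977
R(B) = exp(−0.00117 × 100) = 0.88959
R(C) = exp(−0.000834 × 100) = 0.91998
R(D) = exp(−0.00301 × 100) = 0.74008
Parallel (A and B): 1 − (1 − 0.80977)(1 − 0.88959) = 0.97900
Series ([0.97900] and C): 0.97900 × 0.91998 = 0.90066
Parallel ([0.90066] and D): 1 − (1 − 0.90066)(1 − 0.74008) = 0.974

0.974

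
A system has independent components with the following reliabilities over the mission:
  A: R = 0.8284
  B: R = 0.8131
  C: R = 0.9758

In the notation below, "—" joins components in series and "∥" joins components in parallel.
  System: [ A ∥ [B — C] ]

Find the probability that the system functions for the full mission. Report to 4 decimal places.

0.9646

Series (B and C): 0.813100 × 0.975800 = 0.793423
Parallel (A and [0.793423]): 1 − (1 − 0.828400)(1 − 0.793423) = 0.9646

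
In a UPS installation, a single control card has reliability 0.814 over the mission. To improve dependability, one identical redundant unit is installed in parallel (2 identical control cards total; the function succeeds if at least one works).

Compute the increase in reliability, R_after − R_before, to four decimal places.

0.1514

R_before = 0.814
R_after = 1 − (1 − 0.814)^2 = 0.9654
ΔR = 0.9654 − 0.814 = 0.1514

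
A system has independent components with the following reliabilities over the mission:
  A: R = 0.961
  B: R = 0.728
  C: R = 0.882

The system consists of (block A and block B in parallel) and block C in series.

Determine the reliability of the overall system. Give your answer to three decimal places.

Parallel (A and B): 1 − (1 − 0.96100)(1 − 0.72800) = 0.98939
Series ([0.98939] and C): 0.98939 × 0.88200 = 0.873

0.873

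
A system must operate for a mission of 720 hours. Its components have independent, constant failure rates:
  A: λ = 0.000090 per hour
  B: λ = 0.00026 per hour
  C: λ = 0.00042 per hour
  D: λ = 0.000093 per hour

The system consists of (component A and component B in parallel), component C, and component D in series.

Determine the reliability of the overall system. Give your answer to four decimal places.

R(A) = exp(−0.000090 × 720) = 0.937255
R(B) = exp(−0.00026 × 720) = 0.829278
R(C) = exp(−0.00042 × 720) = 0.739042
R(D) = exp(−0.000093 × 720) = 0.935233
Parallel (A and B): 1 − (1 − 0.937255)(1 − 0.829278) = 0.989288
Series ([0.989288], C, and D): 0.989288 × 0.739042 × 0.935233 = 0.6838

0.6838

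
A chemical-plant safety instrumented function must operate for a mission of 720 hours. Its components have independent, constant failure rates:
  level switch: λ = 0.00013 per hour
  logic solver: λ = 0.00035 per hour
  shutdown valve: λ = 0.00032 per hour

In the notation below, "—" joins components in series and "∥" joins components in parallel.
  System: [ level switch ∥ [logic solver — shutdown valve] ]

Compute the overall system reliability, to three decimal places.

0.966

R(level switch) = exp(−0.00013 × 720) = 0.91065
R(logic solver) = exp(−0.00035 × 720) = 0.77724
R(shutdown valve) = exp(−0.00032 × 720) = 0.79422
Series (logic solver and shutdown valve): 0.77724 × 0.79422 = 0.61730
Parallel (level switch and [0.61730]): 1 − (1 − 0.91065)(1 − 0.61730) = 0.966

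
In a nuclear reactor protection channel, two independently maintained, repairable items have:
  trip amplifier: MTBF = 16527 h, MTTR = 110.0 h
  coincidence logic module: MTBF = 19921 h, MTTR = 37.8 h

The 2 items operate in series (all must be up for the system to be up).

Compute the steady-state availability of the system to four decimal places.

A(trip amplifier) = MTBF/(MTBF+MTTR) = 16527/(16527+110.0) = 0.993388
A(coincidence logic module) = MTBF/(MTBF+MTTR) = 19921/(19921+37.8) = 0.998106
Series availability: 0.993388 × 0.998106 = 0.9915

0.9915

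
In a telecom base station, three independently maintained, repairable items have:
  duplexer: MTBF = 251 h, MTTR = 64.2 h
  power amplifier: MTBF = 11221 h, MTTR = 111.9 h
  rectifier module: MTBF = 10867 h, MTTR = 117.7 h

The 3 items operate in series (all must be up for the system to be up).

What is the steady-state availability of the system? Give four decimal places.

0.7800

A(duplexer) = MTBF/(MTBF+MTTR) = 251/(251+64.2) = 0.796320
A(power amplifier) = MTBF/(MTBF+MTTR) = 11221/(11221+111.9) = 0.990126
A(rectifier module) = MTBF/(MTBF+MTTR) = 10867/(10867+117.7) = 0.989285
Series availability: 0.796320 × 0.990126 × 0.989285 = 0.7800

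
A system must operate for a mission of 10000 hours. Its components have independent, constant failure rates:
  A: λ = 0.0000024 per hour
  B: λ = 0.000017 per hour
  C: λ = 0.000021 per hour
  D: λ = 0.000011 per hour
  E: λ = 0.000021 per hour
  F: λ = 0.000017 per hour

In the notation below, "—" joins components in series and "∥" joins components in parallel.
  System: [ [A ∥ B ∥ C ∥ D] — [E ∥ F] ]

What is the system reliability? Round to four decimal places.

0.9703

R(A) = exp(−0.0000024 × 10000) = 0.976286
R(B) = exp(−0.000017 × 10000) = 0.843665
R(C) = exp(−0.000021 × 10000) = 0.810584
R(D) = exp(−0.000011 × 10000) = 0.895834
R(E) = exp(−0.000021 × 10000) = 0.810584
R(F) = exp(−0.000017 × 10000) = 0.843665
Parallel (A, B, C, and D): 1 − (1 − 0.976286)(1 − 0.843665)(1 − 0.810584)(1 − 0.895834) = 0.999927
Parallel (E and F): 1 − (1 − 0.810584)(1 − 0.843665) = 0.970388
Series ([0.999927] and [0.970388]): 0.999927 × 0.970388 = 0.9703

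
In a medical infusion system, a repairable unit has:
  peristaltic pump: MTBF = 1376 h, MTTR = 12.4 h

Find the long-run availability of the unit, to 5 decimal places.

A(peristaltic pump) = MTBF/(MTBF+MTTR) = 1376/(1376+12.4) = 0.99107

0.99107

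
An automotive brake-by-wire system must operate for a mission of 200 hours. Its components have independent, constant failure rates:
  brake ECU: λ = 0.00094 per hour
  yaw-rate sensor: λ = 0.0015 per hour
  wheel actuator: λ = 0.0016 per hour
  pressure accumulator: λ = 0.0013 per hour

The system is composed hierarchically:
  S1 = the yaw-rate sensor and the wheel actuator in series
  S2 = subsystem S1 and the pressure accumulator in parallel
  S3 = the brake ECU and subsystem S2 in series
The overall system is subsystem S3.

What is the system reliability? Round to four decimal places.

R(brake ECU) = exp(−0.00094 × 200) = 0.828615
R(yaw-rate sensor) = exp(−0.0015 × 200) = 0.740818
R(wheel actuator) = exp(−0.0016 × 200) = 0.726149
R(pressure accumulator) = exp(−0.0013 × 200) = 0.771052
Series (yaw-rate sensor and wheel actuator): 0.740818 × 0.726149 = 0.537944
Parallel ([0.537944] and pressure accumulator): 1 − (1 − 0.537944)(1 − 0.771052) = 0.894213
Series (brake ECU and [0.894213]): 0.828615 × 0.894213 = 0.7410

0.7410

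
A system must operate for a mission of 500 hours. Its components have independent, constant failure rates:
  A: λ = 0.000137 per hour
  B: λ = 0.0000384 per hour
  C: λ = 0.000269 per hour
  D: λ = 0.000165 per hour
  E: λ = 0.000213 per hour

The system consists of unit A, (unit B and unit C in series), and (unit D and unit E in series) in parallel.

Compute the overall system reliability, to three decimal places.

R(A) = exp(−0.000137 × 500) = 0.93379
R(B) = exp(−0.0000384 × 500) = 0.98098
R(C) = exp(−0.000269 × 500) = 0.87415
R(D) = exp(−0.000165 × 500) = 0.92081
R(E) = exp(−0.000213 × 500) = 0.89898
Series (B and C): 0.98098 × 0.87415 = 0.85752
Series (D and E): 0.92081 × 0.89898 = 0.82779
Parallel (A, [0.85752], and [0.82779]): 1 − (1 − 0.93379)(1 − 0.85752)(1 − 0.82779) = 0.998

0.998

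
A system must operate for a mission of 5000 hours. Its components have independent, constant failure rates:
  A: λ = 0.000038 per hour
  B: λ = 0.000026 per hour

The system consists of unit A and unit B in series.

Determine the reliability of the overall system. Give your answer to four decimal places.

R(A) = exp(−0.000038 × 5000) = 0.826959
R(B) = exp(−0.000026 × 5000) = 0.878095
Series (A and B): 0.826959 × 0.878095 = 0.7261

0.7261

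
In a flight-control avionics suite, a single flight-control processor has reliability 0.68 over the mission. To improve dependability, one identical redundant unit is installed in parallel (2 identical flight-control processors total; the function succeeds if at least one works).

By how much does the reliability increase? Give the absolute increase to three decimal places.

R_before = 0.68
R_after = 1 − (1 − 0.68)^2 = 0.898
ΔR = 0.898 − 0.68 = 0.218

0.218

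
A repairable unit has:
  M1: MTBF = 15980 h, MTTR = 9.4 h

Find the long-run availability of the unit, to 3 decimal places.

A(M1) = MTBF/(MTBF+MTTR) = 15980/(15980+9.4) = 0.999

0.999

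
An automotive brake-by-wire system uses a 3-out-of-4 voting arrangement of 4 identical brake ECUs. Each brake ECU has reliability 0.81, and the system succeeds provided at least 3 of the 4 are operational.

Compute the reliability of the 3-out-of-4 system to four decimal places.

R = Σ_{i=3}^{4} C(4,i) p^i (1−p)^{4−i} with p = 0.81
C(4,3)·0.81^3·0.19^1 = 0.403895
C(4,4)·0.81^4·0.19^0 = 0.430467
Sum = 0.8344

0.8344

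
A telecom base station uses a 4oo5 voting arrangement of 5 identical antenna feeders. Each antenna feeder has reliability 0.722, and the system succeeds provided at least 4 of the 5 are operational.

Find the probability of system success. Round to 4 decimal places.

R = Σ_{i=4}^{5} C(5,i) p^i (1−p)^{5−i} with p = 0.722
C(5,4)·0.722^4·0.278^1 = 0.377714
C(5,5)·0.722^5·0.278^0 = 0.196194
Sum = 0.5739

0.5739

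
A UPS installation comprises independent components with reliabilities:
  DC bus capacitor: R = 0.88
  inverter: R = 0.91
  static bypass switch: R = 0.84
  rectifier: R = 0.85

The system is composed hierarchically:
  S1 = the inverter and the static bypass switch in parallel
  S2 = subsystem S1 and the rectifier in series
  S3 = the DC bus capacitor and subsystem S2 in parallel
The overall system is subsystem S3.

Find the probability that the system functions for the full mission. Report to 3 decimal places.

Parallel (inverter and static bypass switch): 1 − (1 − 0.91000)(1 − 0.84000) = 0.98560
Series ([0.98560] and rectifier): 0.98560 × 0.85000 = 0.83776
Parallel (DC bus capacitor and [0.83776]): 1 − (1 − 0.88000)(1 − 0.83776) = 0.981

0.981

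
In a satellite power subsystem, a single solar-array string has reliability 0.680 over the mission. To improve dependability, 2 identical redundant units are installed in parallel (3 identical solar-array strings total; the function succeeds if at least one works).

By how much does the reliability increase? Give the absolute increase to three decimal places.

0.287

R_before = 0.680
R_after = 1 − (1 − 0.680)^3 = 0.967
ΔR = 0.967 − 0.680 = 0.287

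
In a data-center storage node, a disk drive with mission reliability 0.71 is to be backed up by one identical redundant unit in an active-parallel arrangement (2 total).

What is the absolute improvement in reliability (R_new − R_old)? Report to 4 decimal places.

R_before = 0.71
R_after = 1 − (1 − 0.71)^2 = 0.9159
ΔR = 0.9159 − 0.71 = 0.2059

0.2059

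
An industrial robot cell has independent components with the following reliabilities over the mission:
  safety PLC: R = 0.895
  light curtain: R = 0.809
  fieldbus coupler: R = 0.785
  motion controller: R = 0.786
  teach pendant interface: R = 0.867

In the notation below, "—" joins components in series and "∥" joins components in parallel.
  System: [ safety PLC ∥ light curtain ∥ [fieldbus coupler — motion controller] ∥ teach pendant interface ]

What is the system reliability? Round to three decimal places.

0.999

Series (fieldbus coupler and motion controller): 0.78500 × 0.78600 = 0.61701
Parallel (safety PLC, light curtain, [0.61701], and teach pendant interface): 1 − (1 − 0.89500)(1 − 0.80900)(1 − 0.61701)(1 − 0.86700) = 0.999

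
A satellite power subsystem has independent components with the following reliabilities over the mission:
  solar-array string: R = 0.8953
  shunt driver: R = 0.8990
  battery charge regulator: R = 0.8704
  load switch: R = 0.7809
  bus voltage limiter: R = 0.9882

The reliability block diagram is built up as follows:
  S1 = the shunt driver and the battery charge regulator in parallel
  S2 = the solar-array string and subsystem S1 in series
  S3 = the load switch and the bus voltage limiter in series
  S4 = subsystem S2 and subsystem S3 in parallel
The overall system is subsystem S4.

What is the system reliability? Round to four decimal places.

Parallel (shunt driver and battery charge regulator): 1 − (1 − 0.899000)(1 − 0.870400) = 0.986910
Series (solar-array string and [0.986910]): 0.895300 × 0.986910 = 0.883581
Series (load switch and bus voltage limiter): 0.780900 × 0.988200 = 0.771685
Parallel ([0.883581] and [0.771685]): 1 − (1 − 0.883581)(1 − 0.771685) = 0.9734

0.9734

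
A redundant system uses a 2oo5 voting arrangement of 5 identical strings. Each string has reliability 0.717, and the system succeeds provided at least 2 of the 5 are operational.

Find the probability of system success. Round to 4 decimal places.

0.9752

R = Σ_{i=2}^{5} C(5,i) p^i (1−p)^{5−i} with p = 0.717
C(5,2)·0.717^2·0.283^3 = 0.116519
C(5,3)·0.717^3·0.283^2 = 0.295210
C(5,4)·0.717^4·0.283^1 = 0.373967
C(5,5)·0.717^5·0.283^0 = 0.189494
Sum = 0.9752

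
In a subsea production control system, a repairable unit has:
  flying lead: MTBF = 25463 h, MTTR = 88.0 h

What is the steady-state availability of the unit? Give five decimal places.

0.99656

A(flying lead) = MTBF/(MTBF+MTTR) = 25463/(25463+88.0) = 0.99656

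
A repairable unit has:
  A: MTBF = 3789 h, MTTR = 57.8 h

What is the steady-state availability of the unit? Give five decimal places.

0.98497

A(A) = MTBF/(MTBF+MTTR) = 3789/(3789+57.8) = 0.98497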